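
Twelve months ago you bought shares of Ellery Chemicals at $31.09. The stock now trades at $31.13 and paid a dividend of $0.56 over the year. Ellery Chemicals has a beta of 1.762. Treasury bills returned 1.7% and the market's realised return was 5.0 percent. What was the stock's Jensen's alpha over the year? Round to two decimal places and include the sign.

Realised HPR = (P1 + D1 − P0) / P0 = (31.13 + 0.56 − 31.09) / 31.09 = 0.60 / 31.09 = 1.9299%
MRP = 5.0% − 1.7% = 3.30%
CAPM required = R_f + β·MRP = 1.7% + 1.762 × 3.3% = 7.5146%
α = realised − required = 1.9299% − 7.5146% = -5.58%

-5.58%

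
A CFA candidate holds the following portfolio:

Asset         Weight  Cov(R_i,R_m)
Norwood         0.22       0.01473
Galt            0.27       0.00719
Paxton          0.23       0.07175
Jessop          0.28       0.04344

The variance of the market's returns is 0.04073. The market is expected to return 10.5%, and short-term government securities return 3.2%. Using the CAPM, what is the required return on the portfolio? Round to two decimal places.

β_Norwood = 0.01473 / 0.04073 = 0.3616
β_Galt = 0.00719 / 0.04073 = 0.1765
β_Paxton = 0.07175 / 0.04073 = 1.7616
β_Jessop = 0.04344 / 0.04073 = 1.0665
β_P = Σ w_i β_i = 0.22×0.3616 + 0.27×0.1765 + 0.23×1.7616 + 0.28×1.0665 = 0.8310
MRP = 10.5% − 3.2% = 7.30%
E(R_P) = R_f + β_P × MRP = 3.2% + 0.8310 × 7.3% = 9.27%

9.27%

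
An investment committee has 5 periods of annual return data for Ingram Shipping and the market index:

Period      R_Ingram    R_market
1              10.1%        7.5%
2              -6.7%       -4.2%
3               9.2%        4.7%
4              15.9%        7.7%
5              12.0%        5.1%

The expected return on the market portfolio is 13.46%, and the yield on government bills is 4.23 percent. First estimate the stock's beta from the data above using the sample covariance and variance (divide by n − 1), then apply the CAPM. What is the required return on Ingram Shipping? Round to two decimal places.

20.04%

Mean R_i = (10.1 − 6.7 + 9.2 + 15.9 + 12.0) / 5 = 8.1000%
Mean R_m = (7.5 − 4.2 + 4.7 + 7.7 + 5.1) / 5 = 4.1600%
Σ(R_i − R̄_i)(R_m − R̄_m) = 162.2800  ⇒  Cov = 162.2800 / 4 = 40.5700
Σ(R_m − R̄_m)² = 94.7520  ⇒  Var(R_m) = 94.7520 / 4 = 23.6880
β = Cov / Var(R_m) = 40.5700 / 23.6880 = 1.7127
MRP = 13.46% − 4.23% = 9.23%
E(R) = R_f + β × MRP = 4.23% + 1.7127 × 9.23% = 20.04%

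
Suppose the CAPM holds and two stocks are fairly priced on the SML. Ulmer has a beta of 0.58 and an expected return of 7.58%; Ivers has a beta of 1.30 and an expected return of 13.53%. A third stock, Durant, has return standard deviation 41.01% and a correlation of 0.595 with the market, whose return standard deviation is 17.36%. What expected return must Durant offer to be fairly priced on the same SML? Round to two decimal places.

MRP = (13.53% − 7.58%) / (1.30 − 0.58) = 8.2639%
R_f = 7.58% − 0.58 × 8.2639% = 2.7869%
β_Durant = ρ·σ_i/σ_m = 0.595 × 41.01 / 17.36 = 1.4056
E(R_Durant) = R_f + β × MRP = 2.7869% + 1.4056 × 8.2639% = 14.40%

14.40%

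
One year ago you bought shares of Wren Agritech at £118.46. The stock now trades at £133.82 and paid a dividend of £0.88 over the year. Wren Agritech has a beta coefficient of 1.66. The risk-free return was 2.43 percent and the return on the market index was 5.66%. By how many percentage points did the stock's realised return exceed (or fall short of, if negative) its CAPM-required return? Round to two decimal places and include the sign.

Realised HPR = (P1 + D1 − P0) / P0 = (133.82 + 0.88 − 118.46) / 118.46 = 16.24 / 118.46 = 13.7093%
MRP = 5.66% − 2.43% = 3.23%
CAPM required = R_f + β·MRP = 2.43% + 1.66 × 3.23% = 7.7918%
α = realised − required = 13.7093% − 7.7918% = +5.92%

+5.92%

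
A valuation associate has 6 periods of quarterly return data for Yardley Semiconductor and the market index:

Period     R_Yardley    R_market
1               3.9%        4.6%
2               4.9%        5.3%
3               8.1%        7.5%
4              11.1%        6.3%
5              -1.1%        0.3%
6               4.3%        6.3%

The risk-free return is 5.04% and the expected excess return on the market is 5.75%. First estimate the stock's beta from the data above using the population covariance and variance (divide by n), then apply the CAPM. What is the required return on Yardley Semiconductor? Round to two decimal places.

Mean R_i = (3.9 + 4.9 + 8.1 + 11.1 − 1.1 + 4.3) / 6 = 5.2000%
Mean R_m = (4.6 + 5.3 + 7.5 + 6.3 + 0.3 + 6.3) / 6 = 5.0500%
Σ(R_i − R̄_i)(R_m − R̄_m) = 43.7900  ⇒  Cov = 43.7900 / 6 = 7.2983
Σ(R_m − R̄_m)² = 31.9550  ⇒  Var(R_m) = 31.9550 / 6 = 5.3258
β = Cov / Var(R_m) = 7.2983 / 5.3258 = 1.3704
E(R) = R_f + β × MRP = 5.04% + 1.3704 × 5.75% = 12.92%

12.92%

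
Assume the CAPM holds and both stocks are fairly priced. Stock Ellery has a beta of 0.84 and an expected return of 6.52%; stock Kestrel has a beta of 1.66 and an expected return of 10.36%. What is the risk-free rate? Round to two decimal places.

2.59%

Both satisfy E(R) = R_f + β·MRP, so the slope of the SML is
MRP = (10.36% − 6.52%) / (1.66 − 0.84) = 3.84% / 0.82 = 4.6829%
R_f = E(R_Ellery) − β_Ellery·MRP = 6.52% − 0.84 × 4.6829% = 2.5864%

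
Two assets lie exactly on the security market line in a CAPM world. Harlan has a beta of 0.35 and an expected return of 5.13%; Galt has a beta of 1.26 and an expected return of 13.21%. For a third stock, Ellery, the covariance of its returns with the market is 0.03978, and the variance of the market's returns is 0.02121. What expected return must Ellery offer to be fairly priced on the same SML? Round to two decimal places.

18.68%

MRP = (13.21% − 5.13%) / (1.26 − 0.35) = 8.8791%
R_f = 5.13% − 0.35 × 8.8791% = 2.0223%
β_Ellery = Cov / Var(R_m) = 0.03978 / 0.02121 = 1.8755
E(R_Ellery) = R_f + β × MRP = 2.0223% + 1.8755 × 8.8791% = 18.68%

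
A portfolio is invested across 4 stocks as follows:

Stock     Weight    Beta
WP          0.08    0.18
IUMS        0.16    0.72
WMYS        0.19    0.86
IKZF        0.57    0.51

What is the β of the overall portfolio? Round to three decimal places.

0.584

β_P = Σ w_i β_i = 0.08×0.18 + 0.16×0.72 + 0.19×0.86 + 0.57×0.51 = 0.5837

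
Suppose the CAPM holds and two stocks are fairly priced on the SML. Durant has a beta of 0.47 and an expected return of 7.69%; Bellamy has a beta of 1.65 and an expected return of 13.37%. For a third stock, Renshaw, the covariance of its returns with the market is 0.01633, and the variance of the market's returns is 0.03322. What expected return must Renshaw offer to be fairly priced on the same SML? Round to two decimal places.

MRP = (13.37% − 7.69%) / (1.65 − 0.47) = 4.8136%
R_f = 7.69% − 0.47 × 4.8136% = 5.4276%
β_Renshaw = Cov / Var(R_m) = 0.01633 / 0.03322 = 0.4916
E(R_Renshaw) = R_f + β × MRP = 5.4276% + 0.4916 × 4.8136% = 7.79%

7.79%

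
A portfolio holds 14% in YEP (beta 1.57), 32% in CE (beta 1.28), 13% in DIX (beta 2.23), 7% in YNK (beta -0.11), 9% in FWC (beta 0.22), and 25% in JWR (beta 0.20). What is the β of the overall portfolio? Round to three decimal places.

β_P = Σ w_i β_i = 0.14×1.57 + 0.32×1.28 + 0.13×2.23 + 0.07×-0.11 + 0.09×0.22 + 0.25×0.20 = 0.9814

0.981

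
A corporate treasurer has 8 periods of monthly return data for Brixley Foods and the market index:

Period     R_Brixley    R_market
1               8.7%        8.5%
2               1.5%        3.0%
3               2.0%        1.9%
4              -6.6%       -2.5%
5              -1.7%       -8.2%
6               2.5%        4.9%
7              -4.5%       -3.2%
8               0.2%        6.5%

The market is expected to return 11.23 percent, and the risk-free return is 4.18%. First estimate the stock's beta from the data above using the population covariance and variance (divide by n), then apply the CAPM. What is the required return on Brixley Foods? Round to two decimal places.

Mean R_i = (8.7 + 1.5 + 2.0 − 6.6 − 1.7 + 2.5 − 4.5 + 0.2) / 8 = 0.2625%
Mean R_m = (8.5 + 3.0 + 1.9 − 2.5 − 8.2 + 4.9 − 3.2 + 6.5) / 8 = 1.3625%
Σ(R_i − R̄_i)(R_m − R̄_m) = 137.7788  ⇒  Cov = 137.7788 / 8 = 17.2224
Σ(R_m − R̄_m)² = 219.9988  ⇒  Var(R_m) = 219.9988 / 8 = 27.4999
β = Cov / Var(R_m) = 17.2224 / 27.4999 = 0.6263
MRP = 11.23% − 4.18% = 7.05%
E(R) = R_f + β × MRP = 4.18% + 0.6263 × 7.05% = 8.60%

8.60%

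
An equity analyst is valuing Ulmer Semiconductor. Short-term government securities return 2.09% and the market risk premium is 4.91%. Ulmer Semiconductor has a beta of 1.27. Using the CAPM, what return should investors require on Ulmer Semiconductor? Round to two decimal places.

E(R) = R_f + β × MRP = 2.09% + 1.27 × 4.91% = 8.33%

8.33%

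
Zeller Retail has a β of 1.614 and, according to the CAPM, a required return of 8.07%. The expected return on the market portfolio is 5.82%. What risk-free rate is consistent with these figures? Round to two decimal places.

2.16%

E(R) = R_f + β(E(R_m) − R_f) = R_f(1 − β) + β·E(R_m)
8.07% = R_f × (1 − 1.614) + 1.614 × 5.82%
8.07% = R_f × -0.614 + 9.39348%
R_f = (8.07% − 9.39348%) / -0.614 = 2.16%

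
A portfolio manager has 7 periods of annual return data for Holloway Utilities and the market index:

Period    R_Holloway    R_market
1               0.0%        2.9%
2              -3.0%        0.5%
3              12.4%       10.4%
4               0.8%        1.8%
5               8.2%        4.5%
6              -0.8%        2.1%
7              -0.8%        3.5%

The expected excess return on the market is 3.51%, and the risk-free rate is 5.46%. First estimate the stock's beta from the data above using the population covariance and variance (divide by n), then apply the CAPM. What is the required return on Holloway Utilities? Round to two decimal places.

11.05%

Mean R_i = (0.0 − 3.0 + 12.4 + 0.8 + 8.2 − 0.8 − 0.8) / 7 = 2.4000%
Mean R_m = (2.9 + 0.5 + 10.4 + 1.8 + 4.5 + 2.1 + 3.5) / 7 = 3.6714%
Σ(R_i − R̄_i)(R_m − R̄_m) = 99.6400  ⇒  Cov = 99.6400 / 7 = 14.2343
Σ(R_m − R̄_m)² = 62.6143  ⇒  Var(R_m) = 62.6143 / 7 = 8.9449
β = Cov / Var(R_m) = 14.2343 / 8.9449 = 1.5913
E(R) = R_f + β × MRP = 5.46% + 1.5913 × 3.51% = 11.05%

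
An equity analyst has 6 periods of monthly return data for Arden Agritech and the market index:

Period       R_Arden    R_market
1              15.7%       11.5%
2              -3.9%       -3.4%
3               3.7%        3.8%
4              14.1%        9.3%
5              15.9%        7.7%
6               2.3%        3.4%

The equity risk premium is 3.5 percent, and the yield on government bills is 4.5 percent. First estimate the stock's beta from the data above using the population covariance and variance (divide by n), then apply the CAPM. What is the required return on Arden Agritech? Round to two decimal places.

9.73%

Mean R_i = (15.7 − 3.9 + 3.7 + 14.1 + 15.9 + 2.3) / 6 = 7.9667%
Mean R_m = (11.5 − 3.4 + 3.8 + 9.3 + 7.7 + 3.4) / 6 = 5.3833%
Σ(R_i − R̄_i)(R_m − R̄_m) = 211.9267  ⇒  Cov = 211.9267 / 6 = 35.3211
Σ(R_m − R̄_m)² = 141.7083  ⇒  Var(R_m) = 141.7083 / 6 = 23.6181
β = Cov / Var(R_m) = 35.3211 / 23.6181 = 1.4955
E(R) = R_f + β × MRP = 4.5% + 1.4955 × 3.5% = 9.73%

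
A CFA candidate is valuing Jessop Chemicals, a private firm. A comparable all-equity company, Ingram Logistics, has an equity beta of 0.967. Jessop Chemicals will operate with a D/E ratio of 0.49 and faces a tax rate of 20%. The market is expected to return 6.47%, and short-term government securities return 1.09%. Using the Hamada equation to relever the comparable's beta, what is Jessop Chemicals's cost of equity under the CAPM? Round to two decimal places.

β_L = β_U × [1 + (1 − t)(D/E)] = 0.967 × [1 + (1 − 0.20) × 0.49]
    = 0.967 × [1 + 0.80 × 0.49] = 0.967 × 1.3920 = 1.3461
MRP = 6.47% − 1.09% = 5.38%
E(R) = R_f + β_L × MRP = 1.09% + 1.3461 × 5.38% = 8.33%

8.33%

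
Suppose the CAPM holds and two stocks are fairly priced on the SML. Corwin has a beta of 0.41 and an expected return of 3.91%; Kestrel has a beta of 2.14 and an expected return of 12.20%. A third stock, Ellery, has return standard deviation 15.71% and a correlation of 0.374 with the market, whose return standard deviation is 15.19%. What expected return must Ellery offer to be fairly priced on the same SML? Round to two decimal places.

MRP = (12.20% − 3.91%) / (2.14 − 0.41) = 4.7919%
R_f = 3.91% − 0.41 × 4.7919% = 1.9453%
β_Ellery = ρ·σ_i/σ_m = 0.374 × 15.71 / 15.19 = 0.3868
E(R_Ellery) = R_f + β × MRP = 1.9453% + 0.3868 × 4.7919% = 3.80%

3.80%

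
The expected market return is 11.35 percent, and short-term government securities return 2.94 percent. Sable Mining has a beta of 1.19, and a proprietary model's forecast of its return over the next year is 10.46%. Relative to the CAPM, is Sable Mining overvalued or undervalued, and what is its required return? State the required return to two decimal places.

MRP = 11.35% − 2.94% = 8.41%
Required return = R_f + β·MRP = 2.94% + 1.19 × 8.41% = 12.95%
Forecast 10.46% < required 12.95% → the stock plots below the SML → overvalued.

Overvalued; required return 12.95%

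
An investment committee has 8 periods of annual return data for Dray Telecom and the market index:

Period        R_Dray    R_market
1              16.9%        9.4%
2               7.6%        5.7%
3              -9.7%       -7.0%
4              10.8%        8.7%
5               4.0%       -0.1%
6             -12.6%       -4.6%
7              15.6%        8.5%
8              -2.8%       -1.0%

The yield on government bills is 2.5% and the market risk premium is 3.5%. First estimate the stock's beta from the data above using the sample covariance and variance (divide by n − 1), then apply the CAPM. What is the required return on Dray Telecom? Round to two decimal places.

8.30%

Mean R_i = (16.9 + 7.6 − 9.7 + 10.8 + 4.0 − 12.6 + 15.6 − 2.8) / 8 = 3.7250%
Mean R_m = (9.4 + 5.7 − 7.0 + 8.7 − 0.1 − 4.6 + 8.5 − 1.0) / 8 = 2.4500%
Σ(R_i − R̄_i)(R_m − R̄_m) = 483.9900  ⇒  Cov = 483.9900 / 7 = 69.1414
Σ(R_m − R̄_m)² = 291.9400  ⇒  Var(R_m) = 291.9400 / 7 = 41.7057
β = Cov / Var(R_m) = 69.1414 / 41.7057 = 1.6578
E(R) = R_f + β × MRP = 2.5% + 1.6578 × 3.5% = 8.30%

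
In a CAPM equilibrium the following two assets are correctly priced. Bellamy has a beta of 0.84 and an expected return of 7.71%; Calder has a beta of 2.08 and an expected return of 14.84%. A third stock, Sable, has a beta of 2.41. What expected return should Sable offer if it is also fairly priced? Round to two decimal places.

16.74%

MRP (SML slope) = (14.84% − 7.71%) / (2.08 − 0.84) = 7.13% / 1.24 = 5.7500%
R_f (intercept) = 7.71% − 0.84 × 5.7500% = 2.8800%
E(R_Sable) = R_f + β × MRP = 2.8800% + 2.41 × 5.7500% = 16.74%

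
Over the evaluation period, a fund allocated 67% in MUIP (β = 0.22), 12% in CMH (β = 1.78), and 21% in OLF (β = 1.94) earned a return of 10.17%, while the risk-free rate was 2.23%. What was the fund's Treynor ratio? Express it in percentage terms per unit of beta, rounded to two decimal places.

10.33%

β_P = 0.67×0.22 + 0.12×1.78 + 0.21×1.94 = 0.7684
Treynor = (R_P − R_f) / β_P = (10.17% − 2.23%) / 0.7684 = 7.94% / 0.7684 = 10.33%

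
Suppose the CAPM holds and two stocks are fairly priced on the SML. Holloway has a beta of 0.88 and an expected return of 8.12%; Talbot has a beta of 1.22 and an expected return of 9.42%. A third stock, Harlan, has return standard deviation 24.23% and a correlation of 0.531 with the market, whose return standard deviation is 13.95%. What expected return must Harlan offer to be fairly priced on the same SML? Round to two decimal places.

MRP = (9.42% − 8.12%) / (1.22 − 0.88) = 3.8235%
R_f = 8.12% − 0.88 × 3.8235% = 4.7553%
β_Harlan = ρ·σ_i/σ_m = 0.531 × 24.23 / 13.95 = 0.9223
E(R_Harlan) = R_f + β × MRP = 4.7553% + 0.9223 × 3.8235% = 8.28%

8.28%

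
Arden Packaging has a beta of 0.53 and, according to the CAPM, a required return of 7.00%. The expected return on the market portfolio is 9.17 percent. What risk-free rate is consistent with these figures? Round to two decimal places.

4.55%

E(R) = R_f + β(E(R_m) − R_f) = R_f(1 − β) + β·E(R_m)
7.00% = R_f × (1 − 0.53) + 0.53 × 9.17%
7.00% = R_f × 0.47 + 4.8601%
R_f = (7.00% − 4.8601%) / 0.47 = 4.55%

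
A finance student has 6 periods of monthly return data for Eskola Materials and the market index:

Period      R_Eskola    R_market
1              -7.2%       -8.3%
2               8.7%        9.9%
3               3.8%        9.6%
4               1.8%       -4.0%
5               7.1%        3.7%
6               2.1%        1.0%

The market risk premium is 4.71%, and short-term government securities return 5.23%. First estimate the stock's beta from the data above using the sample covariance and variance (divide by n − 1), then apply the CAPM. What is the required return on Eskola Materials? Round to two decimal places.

Mean R_i = (-7.2 + 8.7 + 3.8 + 1.8 + 7.1 + 2.1) / 6 = 2.7167%
Mean R_m = (-8.3 + 9.9 + 9.6 − 4.0 + 3.7 + 1.0) / 6 = 1.9833%
Σ(R_i − R̄_i)(R_m − R̄_m) = 171.2117  ⇒  Cov = 171.2117 / 5 = 34.2423
Σ(R_m − R̄_m)² = 266.1483  ⇒  Var(R_m) = 266.1483 / 5 = 53.2297
β = Cov / Var(R_m) = 34.2423 / 53.2297 = 0.6433
E(R) = R_f + β × MRP = 5.23% + 0.6433 × 4.71% = 8.26%

8.26%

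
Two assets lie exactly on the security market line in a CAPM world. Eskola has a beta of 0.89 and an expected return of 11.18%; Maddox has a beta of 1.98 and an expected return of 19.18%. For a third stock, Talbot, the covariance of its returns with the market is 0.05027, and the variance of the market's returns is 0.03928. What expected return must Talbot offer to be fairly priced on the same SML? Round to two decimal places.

MRP = (19.18% − 11.18%) / (1.98 − 0.89) = 7.3394%
R_f = 11.18% − 0.89 × 7.3394% = 4.6479%
β_Talbot = Cov / Var(R_m) = 0.05027 / 0.03928 = 1.2798
E(R_Talbot) = R_f + β × MRP = 4.6479% + 1.2798 × 7.3394% = 14.04%

14.04%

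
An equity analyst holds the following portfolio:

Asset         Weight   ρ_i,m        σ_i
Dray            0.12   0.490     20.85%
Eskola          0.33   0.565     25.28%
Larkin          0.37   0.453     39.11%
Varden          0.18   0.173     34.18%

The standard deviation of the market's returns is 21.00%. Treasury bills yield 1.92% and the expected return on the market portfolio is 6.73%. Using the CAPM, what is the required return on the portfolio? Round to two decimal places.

5.03%

β_Dray = 0.490 × 20.85% / 21.00% = 0.4865
β_Eskola = 0.565 × 25.28% / 21.00% = 0.6802
β_Larkin = 0.453 × 39.11% / 21.00% = 0.8437
β_Varden = 0.173 × 34.18% / 21.00% = 0.2816
β_P = Σ w_i β_i = 0.12×0.4865 + 0.33×0.6802 + 0.37×0.8437 + 0.18×0.2816 = 0.6457
MRP = 6.73% − 1.92% = 4.81%
E(R_P) = R_f + β_P × MRP = 1.92% + 0.6457 × 4.81% = 5.03%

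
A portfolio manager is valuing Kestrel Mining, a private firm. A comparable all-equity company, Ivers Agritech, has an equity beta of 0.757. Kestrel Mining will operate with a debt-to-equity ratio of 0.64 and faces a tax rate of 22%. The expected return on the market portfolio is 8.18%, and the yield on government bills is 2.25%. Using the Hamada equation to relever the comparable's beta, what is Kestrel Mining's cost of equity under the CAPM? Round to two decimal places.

β_L = β_U × [1 + (1 − t)(D/E)] = 0.757 × [1 + (1 − 0.22) × 0.64]
    = 0.757 × [1 + 0.78 × 0.64] = 0.757 × 1.4992 = 1.1349
MRP = 8.18% − 2.25% = 5.93%
E(R) = R_f + β_L × MRP = 2.25% + 1.1349 × 5.93% = 8.98%

8.98%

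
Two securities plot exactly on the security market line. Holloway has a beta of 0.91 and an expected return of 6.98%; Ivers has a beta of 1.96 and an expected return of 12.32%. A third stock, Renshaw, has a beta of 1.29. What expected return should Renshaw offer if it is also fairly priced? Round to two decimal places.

8.91%

MRP (SML slope) = (12.32% − 6.98%) / (1.96 − 0.91) = 5.34% / 1.05 = 5.0857%
R_f (intercept) = 6.98% − 0.91 × 5.0857% = 2.3520%
E(R_Renshaw) = R_f + β × MRP = 2.3520% + 1.29 × 5.0857% = 8.91%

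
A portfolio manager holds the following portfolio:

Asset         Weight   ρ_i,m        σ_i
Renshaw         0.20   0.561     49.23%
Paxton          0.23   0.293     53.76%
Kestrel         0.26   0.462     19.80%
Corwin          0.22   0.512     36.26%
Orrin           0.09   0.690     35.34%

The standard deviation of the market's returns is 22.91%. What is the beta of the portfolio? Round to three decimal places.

β_Renshaw = 0.561 × 49.23% / 22.91% = 1.2055
β_Paxton = 0.293 × 53.76% / 22.91% = 0.6875
β_Kestrel = 0.462 × 19.80% / 22.91% = 0.3993
β_Corwin = 0.512 × 36.26% / 22.91% = 0.8104
β_Orrin = 0.690 × 35.34% / 22.91% = 1.0644
β_P = Σ w_i β_i = 0.20×1.2055 + 0.23×0.6875 + 0.26×0.3993 + 0.22×0.8104 + 0.09×1.0644 = 0.7771

0.777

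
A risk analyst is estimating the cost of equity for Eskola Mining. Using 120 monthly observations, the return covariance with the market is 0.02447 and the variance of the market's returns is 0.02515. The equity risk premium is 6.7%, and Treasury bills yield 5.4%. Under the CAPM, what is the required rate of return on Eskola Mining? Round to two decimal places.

11.92%

β = Cov(R_i, R_m) / Var(R_m) = 0.02447 / 0.02515 = 0.9730
E(R) = R_f + β × MRP = 5.4% + 0.9730 × 6.7% = 11.92%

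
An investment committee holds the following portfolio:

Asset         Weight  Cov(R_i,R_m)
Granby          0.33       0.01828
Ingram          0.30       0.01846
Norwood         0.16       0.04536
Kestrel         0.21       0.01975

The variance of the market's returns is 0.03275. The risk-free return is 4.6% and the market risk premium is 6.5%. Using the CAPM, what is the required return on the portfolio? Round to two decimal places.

β_Granby = 0.01828 / 0.03275 = 0.5582
β_Ingram = 0.01846 / 0.03275 = 0.5637
β_Norwood = 0.04536 / 0.03275 = 1.3850
β_Kestrel = 0.01975 / 0.03275 = 0.6031
β_P = Σ w_i β_i = 0.33×0.5582 + 0.30×0.5637 + 0.16×1.3850 + 0.21×0.6031 = 0.7016
E(R_P) = R_f + β_P × MRP = 4.6% + 0.7016 × 6.5% = 9.16%

9.16%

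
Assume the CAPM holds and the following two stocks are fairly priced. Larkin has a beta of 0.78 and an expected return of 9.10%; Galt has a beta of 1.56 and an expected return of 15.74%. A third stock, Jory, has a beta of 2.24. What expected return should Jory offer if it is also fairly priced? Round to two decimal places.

MRP (SML slope) = (15.74% − 9.10%) / (1.56 − 0.78) = 6.64% / 0.78 = 8.5128%
R_f (intercept) = 9.10% − 0.78 × 8.5128% = 2.4600%
E(R_Jory) = R_f + β × MRP = 2.4600% + 2.24 × 8.5128% = 21.53%

21.53%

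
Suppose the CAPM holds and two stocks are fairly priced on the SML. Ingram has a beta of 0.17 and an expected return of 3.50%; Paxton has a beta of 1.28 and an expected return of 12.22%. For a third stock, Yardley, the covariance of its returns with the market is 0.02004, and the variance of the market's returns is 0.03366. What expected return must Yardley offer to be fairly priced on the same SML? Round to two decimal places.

6.84%

MRP = (12.22% − 3.50%) / (1.28 − 0.17) = 7.8559%
R_f = 3.50% − 0.17 × 7.8559% = 2.1645%
β_Yardley = Cov / Var(R_m) = 0.02004 / 0.03366 = 0.5954
E(R_Yardley) = R_f + β × MRP = 2.1645% + 0.5954 × 7.8559% = 6.84%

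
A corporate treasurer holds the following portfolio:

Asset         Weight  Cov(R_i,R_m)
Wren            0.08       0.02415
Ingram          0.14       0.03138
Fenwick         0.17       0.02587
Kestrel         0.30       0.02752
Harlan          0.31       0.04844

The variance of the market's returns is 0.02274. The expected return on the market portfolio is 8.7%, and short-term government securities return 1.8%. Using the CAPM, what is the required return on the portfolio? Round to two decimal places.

β_Wren = 0.02415 / 0.02274 = 1.0620
β_Ingram = 0.03138 / 0.02274 = 1.3799
β_Fenwick = 0.02587 / 0.02274 = 1.1376
β_Kestrel = 0.02752 / 0.02274 = 1.2102
β_Harlan = 0.04844 / 0.02274 = 2.1302
β_P = Σ w_i β_i = 0.08×1.0620 + 0.14×1.3799 + 0.17×1.1376 + 0.30×1.2102 + 0.31×2.1302 = 1.4950
MRP = 8.7% − 1.8% = 6.90%
E(R_P) = R_f + β_P × MRP = 1.8% + 1.4950 × 6.9% = 12.12%

12.12%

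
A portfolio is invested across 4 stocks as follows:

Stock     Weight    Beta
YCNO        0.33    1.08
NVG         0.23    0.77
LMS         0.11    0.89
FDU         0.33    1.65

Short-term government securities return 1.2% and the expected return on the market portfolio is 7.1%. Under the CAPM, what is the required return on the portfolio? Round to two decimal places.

8.14%

β_P = Σ w_i β_i = 0.33×1.08 + 0.23×0.77 + 0.11×0.89 + 0.33×1.65 = 1.1759
MRP = 7.1% − 1.2% = 5.90%
E(R_P) = R_f + β_P × MRP = 1.2% + 1.1759 × 5.9% = 8.14%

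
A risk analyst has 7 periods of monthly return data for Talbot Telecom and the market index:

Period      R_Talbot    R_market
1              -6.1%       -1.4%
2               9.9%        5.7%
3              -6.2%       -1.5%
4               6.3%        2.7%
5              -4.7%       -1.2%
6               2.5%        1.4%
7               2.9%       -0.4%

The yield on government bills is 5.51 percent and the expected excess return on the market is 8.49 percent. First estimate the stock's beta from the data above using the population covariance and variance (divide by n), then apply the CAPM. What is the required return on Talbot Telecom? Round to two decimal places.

24.19%

Mean R_i = (-6.1 + 9.9 − 6.2 + 6.3 − 4.7 + 2.5 + 2.9) / 7 = 0.6571%
Mean R_m = (-1.4 + 5.7 − 1.5 + 2.7 − 1.2 + 1.4 − 0.4) / 7 = 0.7571%
Σ(R_i − R̄_i)(R_m − R̄_m) = 95.7771  ⇒  Cov = 95.7771 / 7 = 13.6824
Σ(R_m − R̄_m)² = 43.5371  ⇒  Var(R_m) = 43.5371 / 7 = 6.2196
β = Cov / Var(R_m) = 13.6824 / 6.2196 = 2.1999
E(R) = R_f + β × MRP = 5.51% + 2.1999 × 8.49% = 24.19%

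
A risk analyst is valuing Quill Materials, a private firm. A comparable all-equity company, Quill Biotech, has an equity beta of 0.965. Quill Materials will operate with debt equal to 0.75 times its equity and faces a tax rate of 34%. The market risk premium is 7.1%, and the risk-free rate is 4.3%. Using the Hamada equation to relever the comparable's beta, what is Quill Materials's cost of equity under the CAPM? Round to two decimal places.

14.54%

β_L = β_U × [1 + (1 − t)(D/E)] = 0.965 × [1 + (1 − 0.34) × 0.75]
    = 0.965 × [1 + 0.66 × 0.75] = 0.965 × 1.4950 = 1.4427
E(R) = R_f + β_L × MRP = 4.3% + 1.4427 × 7.1% = 14.54%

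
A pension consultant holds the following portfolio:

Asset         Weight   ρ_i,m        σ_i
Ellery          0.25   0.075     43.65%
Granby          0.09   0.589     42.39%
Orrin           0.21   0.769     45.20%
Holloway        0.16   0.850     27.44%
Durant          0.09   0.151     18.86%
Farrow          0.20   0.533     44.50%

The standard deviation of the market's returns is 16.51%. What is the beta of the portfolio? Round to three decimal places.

β_Ellery = 0.075 × 43.65% / 16.51% = 0.1983
β_Granby = 0.589 × 42.39% / 16.51% = 1.5123
β_Orrin = 0.769 × 45.20% / 16.51% = 2.1053
β_Holloway = 0.850 × 27.44% / 16.51% = 1.4127
β_Durant = 0.151 × 18.86% / 16.51% = 0.1725
β_Farrow = 0.533 × 44.50% / 16.51% = 1.4366
β_P = Σ w_i β_i = 0.25×0.1983 + 0.09×1.5123 + 0.21×2.1053 + 0.16×1.4127 + 0.09×0.1725 + 0.20×1.4366 = 1.1567

1.157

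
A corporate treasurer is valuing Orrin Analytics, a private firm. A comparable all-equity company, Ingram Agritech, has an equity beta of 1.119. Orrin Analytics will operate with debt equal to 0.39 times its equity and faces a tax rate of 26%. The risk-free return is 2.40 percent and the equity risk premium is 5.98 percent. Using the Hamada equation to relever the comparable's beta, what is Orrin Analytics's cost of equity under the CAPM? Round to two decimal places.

β_L = β_U × [1 + (1 − t)(D/E)] = 1.119 × [1 + (1 − 0.26) × 0.39]
    = 1.119 × [1 + 0.74 × 0.39] = 1.119 × 1.2886 = 1.4419
E(R) = R_f + β_L × MRP = 2.40% + 1.4419 × 5.98% = 11.02%

11.02%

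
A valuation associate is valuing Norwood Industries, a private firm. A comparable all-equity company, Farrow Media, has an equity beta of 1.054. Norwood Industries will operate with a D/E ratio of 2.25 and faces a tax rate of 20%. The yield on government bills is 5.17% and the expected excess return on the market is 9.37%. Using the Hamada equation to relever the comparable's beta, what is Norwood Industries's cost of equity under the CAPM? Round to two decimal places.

β_L = β_U × [1 + (1 − t)(D/E)] = 1.054 × [1 + (1 − 0.20) × 2.25]
    = 1.054 × [1 + 0.80 × 2.25] = 1.054 × 2.8000 = 2.9512
E(R) = R_f + β_L × MRP = 5.17% + 2.9512 × 9.37% = 32.82%

32.82%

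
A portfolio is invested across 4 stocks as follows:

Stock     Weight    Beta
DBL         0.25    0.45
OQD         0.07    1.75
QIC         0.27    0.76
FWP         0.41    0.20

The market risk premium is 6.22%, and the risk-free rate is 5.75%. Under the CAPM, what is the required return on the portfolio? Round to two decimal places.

9.00%

β_P = Σ w_i β_i = 0.25×0.45 + 0.07×1.75 + 0.27×0.76 + 0.41×0.20 = 0.5222
E(R_P) = R_f + β_P × MRP = 5.75% + 0.5222 × 6.22% = 9.00%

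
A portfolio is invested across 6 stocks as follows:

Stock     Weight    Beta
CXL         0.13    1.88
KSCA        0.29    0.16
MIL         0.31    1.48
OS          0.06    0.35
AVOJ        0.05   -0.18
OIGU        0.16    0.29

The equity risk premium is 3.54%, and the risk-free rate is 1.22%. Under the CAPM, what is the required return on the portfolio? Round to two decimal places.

β_P = Σ w_i β_i = 0.13×1.88 + 0.29×0.16 + 0.31×1.48 + 0.06×0.35 + 0.05×-0.18 + 0.16×0.29 = 0.8080
E(R_P) = R_f + β_P × MRP = 1.22% + 0.8080 × 3.54% = 4.08%

4.08%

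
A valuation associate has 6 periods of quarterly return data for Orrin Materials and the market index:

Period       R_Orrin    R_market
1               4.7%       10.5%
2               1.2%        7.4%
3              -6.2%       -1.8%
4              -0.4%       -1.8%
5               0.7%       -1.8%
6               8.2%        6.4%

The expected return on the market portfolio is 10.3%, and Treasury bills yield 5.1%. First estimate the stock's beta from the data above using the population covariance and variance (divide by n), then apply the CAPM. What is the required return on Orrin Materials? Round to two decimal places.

8.28%

Mean R_i = (4.7 + 1.2 − 6.2 − 0.4 + 0.7 + 8.2) / 6 = 1.3667%
Mean R_m = (10.5 + 7.4 − 1.8 − 1.8 − 1.8 + 6.4) / 6 = 3.1500%
Σ(R_i − R̄_i)(R_m − R̄_m) = 95.5000  ⇒  Cov = 95.5000 / 6 = 15.9167
Σ(R_m − R̄_m)² = 156.1550  ⇒  Var(R_m) = 156.1550 / 6 = 26.0258
β = Cov / Var(R_m) = 15.9167 / 26.0258 = 0.6116
MRP = 10.3% − 5.1% = 5.20%
E(R) = R_f + β × MRP = 5.1% + 0.6116 × 5.2% = 8.28%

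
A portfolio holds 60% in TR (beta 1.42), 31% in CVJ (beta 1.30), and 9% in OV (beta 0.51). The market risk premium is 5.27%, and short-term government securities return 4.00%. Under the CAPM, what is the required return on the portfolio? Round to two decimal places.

β_P = Σ w_i β_i = 0.60×1.42 + 0.31×1.30 + 0.09×0.51 = 1.3009
E(R_P) = R_f + β_P × MRP = 4.00% + 1.3009 × 5.27% = 10.86%

10.86%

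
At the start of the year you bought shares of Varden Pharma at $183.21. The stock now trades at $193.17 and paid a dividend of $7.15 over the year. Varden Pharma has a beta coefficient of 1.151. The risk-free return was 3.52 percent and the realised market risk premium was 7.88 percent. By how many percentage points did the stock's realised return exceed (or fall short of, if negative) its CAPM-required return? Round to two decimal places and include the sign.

Realised HPR = (P1 + D1 − P0) / P0 = (193.17 + 7.15 − 183.21) / 183.21 = 17.11 / 183.21 = 9.3390%
CAPM required = R_f + β·MRP = 3.52% + 1.151 × 7.88% = 12.58988%
α = realised − required = 9.3390% − 12.58988% = -3.25%

-3.25%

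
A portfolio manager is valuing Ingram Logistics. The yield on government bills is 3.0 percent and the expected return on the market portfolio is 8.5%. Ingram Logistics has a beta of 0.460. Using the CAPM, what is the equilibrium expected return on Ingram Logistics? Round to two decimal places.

Market risk premium = E(R_m) − R_f = 8.5% − 3.0% = 5.50%
E(R) = R_f + β × MRP = 3.0% + 0.460 × 5.5% = 5.53%

5.53%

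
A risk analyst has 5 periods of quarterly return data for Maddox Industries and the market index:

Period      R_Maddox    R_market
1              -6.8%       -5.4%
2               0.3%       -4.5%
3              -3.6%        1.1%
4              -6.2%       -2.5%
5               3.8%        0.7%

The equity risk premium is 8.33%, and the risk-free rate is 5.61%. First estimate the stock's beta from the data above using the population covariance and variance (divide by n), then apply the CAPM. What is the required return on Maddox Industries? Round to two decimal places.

11.12%

Mean R_i = (-6.8 + 0.3 − 3.6 − 6.2 + 3.8) / 5 = -2.5000%
Mean R_m = (-5.4 − 4.5 + 1.1 − 2.5 + 0.7) / 5 = -2.1200%
Σ(R_i − R̄_i)(R_m − R̄_m) = 23.0700  ⇒  Cov = 23.0700 / 5 = 4.6140
Σ(R_m − R̄_m)² = 34.8880  ⇒  Var(R_m) = 34.8880 / 5 = 6.9776
β = Cov / Var(R_m) = 4.6140 / 6.9776 = 0.6613
E(R) = R_f + β × MRP = 5.61% + 0.6613 × 8.33% = 11.12%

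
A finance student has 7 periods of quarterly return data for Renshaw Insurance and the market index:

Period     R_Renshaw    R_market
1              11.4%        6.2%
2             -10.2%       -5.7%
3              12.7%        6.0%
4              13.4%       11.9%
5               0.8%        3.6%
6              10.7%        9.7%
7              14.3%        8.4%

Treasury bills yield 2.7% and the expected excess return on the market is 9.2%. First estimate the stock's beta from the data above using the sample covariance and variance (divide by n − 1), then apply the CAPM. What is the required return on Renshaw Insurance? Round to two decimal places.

16.15%

Mean R_i = (11.4 − 10.2 + 12.7 + 13.4 + 0.8 + 10.7 + 14.3) / 7 = 7.5857%
Mean R_m = (6.2 − 5.7 + 6.0 + 11.9 + 3.6 + 9.7 + 8.4) / 7 = 5.7286%
Σ(R_i − R̄_i)(R_m − R̄_m) = 287.0829  ⇒  Cov = 287.0829 / 6 = 47.8472
Σ(R_m − R̄_m)² = 196.4343  ⇒  Var(R_m) = 196.4343 / 6 = 32.7391
β = Cov / Var(R_m) = 47.8472 / 32.7391 = 1.4615
E(R) = R_f + β × MRP = 2.7% + 1.4615 × 9.2% = 16.15%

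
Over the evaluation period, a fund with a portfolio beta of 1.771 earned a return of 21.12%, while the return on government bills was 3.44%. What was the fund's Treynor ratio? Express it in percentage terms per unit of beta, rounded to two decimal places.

9.98%

Treynor = (R_P − R_f) / β_P = (21.12% − 3.44%) / 1.7710 = 17.68% / 1.7710 = 9.98%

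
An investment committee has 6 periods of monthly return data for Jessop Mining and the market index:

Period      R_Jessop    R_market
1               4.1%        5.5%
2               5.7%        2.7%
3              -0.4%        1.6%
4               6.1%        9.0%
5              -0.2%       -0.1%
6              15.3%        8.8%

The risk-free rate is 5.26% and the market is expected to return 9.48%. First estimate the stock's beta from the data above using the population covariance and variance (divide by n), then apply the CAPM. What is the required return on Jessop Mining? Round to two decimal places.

Mean R_i = (4.1 + 5.7 − 0.4 + 6.1 − 0.2 + 15.3) / 6 = 5.1000%
Mean R_m = (5.5 + 2.7 + 1.6 + 9.0 − 0.1 + 8.8) / 6 = 4.5833%
Σ(R_i − R̄_i)(R_m − R̄_m) = 86.6100  ⇒  Cov = 86.6100 / 6 = 14.4350
Σ(R_m − R̄_m)² = 72.5083  ⇒  Var(R_m) = 72.5083 / 6 = 12.0847
β = Cov / Var(R_m) = 14.4350 / 12.0847 = 1.1945
MRP = 9.48% − 5.26% = 4.22%
E(R) = R_f + β × MRP = 5.26% + 1.1945 × 4.22% = 10.30%

10.30%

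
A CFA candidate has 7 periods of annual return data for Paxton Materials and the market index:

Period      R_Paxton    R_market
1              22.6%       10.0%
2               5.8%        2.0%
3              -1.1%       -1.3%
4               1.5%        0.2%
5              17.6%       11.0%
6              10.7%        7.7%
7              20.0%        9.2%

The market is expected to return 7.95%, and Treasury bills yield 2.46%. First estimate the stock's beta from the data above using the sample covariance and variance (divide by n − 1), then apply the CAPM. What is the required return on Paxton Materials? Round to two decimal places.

12.06%

Mean R_i = (22.6 + 5.8 − 1.1 + 1.5 + 17.6 + 10.7 + 20.0) / 7 = 11.0143%
Mean R_m = (10.0 + 2.0 − 1.3 + 0.2 + 11.0 + 7.7 + 9.2) / 7 = 5.5429%
Σ(R_i − R̄_i)(R_m − R̄_m) = 271.9657  ⇒  Cov = 271.9657 / 6 = 45.3276
Σ(R_m − R̄_m)² = 155.5971  ⇒  Var(R_m) = 155.5971 / 6 = 25.9329
β = Cov / Var(R_m) = 45.3276 / 25.9329 = 1.7479
MRP = 7.95% − 2.46% = 5.49%
E(R) = R_f + β × MRP = 2.46% + 1.7479 × 5.49% = 12.06%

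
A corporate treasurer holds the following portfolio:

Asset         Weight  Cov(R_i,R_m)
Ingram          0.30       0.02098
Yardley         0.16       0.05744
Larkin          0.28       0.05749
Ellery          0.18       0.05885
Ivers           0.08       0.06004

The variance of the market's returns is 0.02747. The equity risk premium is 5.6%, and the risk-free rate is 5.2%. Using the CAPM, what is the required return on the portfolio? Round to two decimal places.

14.78%

β_Ingram = 0.02098 / 0.02747 = 0.7637
β_Yardley = 0.05744 / 0.02747 = 2.0910
β_Larkin = 0.05749 / 0.02747 = 2.0928
β_Ellery = 0.05885 / 0.02747 = 2.1423
β_Ivers = 0.06004 / 0.02747 = 2.1857
β_P = Σ w_i β_i = 0.30×0.7637 + 0.16×2.0910 + 0.28×2.0928 + 0.18×2.1423 + 0.08×2.1857 = 1.7101
E(R_P) = R_f + β_P × MRP = 5.2% + 1.7101 × 5.6% = 14.78%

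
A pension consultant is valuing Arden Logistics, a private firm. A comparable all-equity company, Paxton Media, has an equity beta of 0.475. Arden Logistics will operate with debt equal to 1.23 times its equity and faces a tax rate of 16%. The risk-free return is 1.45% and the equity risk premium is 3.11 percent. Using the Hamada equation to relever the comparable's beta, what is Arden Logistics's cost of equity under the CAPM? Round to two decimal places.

4.45%

β_L = β_U × [1 + (1 − t)(D/E)] = 0.475 × [1 + (1 − 0.16) × 1.23]
    = 0.475 × [1 + 0.84 × 1.23] = 0.475 × 2.0332 = 0.9658
E(R) = R_f + β_L × MRP = 1.45% + 0.9658 × 3.11% = 4.45%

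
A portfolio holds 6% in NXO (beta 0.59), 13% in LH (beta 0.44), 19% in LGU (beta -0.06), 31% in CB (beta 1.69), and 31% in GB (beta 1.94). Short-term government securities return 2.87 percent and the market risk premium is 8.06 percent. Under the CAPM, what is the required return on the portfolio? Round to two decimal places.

β_P = Σ w_i β_i = 0.06×0.59 + 0.13×0.44 + 0.19×-0.06 + 0.31×1.69 + 0.31×1.94 = 1.2065
E(R_P) = R_f + β_P × MRP = 2.87% + 1.2065 × 8.06% = 12.59%

12.59%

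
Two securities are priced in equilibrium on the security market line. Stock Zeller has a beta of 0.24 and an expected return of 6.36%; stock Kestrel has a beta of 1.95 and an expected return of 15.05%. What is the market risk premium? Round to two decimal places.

Both satisfy E(R) = R_f + β·MRP, so the slope of the SML is
MRP = (15.05% − 6.36%) / (1.95 − 0.24) = 8.69% / 1.71 = 5.0819%

5.08%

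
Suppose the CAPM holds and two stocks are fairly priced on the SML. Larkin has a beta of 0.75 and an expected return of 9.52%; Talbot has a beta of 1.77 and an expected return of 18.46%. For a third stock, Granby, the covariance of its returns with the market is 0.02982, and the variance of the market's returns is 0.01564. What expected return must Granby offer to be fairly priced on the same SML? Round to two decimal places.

MRP = (18.46% − 9.52%) / (1.77 − 0.75) = 8.7647%
R_f = 9.52% − 0.75 × 8.7647% = 2.9465%
β_Granby = Cov / Var(R_m) = 0.02982 / 0.01564 = 1.9066
E(R_Granby) = R_f + β × MRP = 2.9465% + 1.9066 × 8.7647% = 19.66%

19.66%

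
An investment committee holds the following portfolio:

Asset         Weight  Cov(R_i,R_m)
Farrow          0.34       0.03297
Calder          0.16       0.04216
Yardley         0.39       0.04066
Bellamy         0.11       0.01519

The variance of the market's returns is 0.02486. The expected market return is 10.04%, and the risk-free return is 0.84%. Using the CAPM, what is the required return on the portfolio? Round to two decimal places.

13.97%

β_Farrow = 0.03297 / 0.02486 = 1.3262
β_Calder = 0.04216 / 0.02486 = 1.6959
β_Yardley = 0.04066 / 0.02486 = 1.6356
β_Bellamy = 0.01519 / 0.02486 = 0.6110
β_P = Σ w_i β_i = 0.34×1.3262 + 0.16×1.6959 + 0.39×1.6356 + 0.11×0.6110 = 1.4273
MRP = 10.04% − 0.84% = 9.20%
E(R_P) = R_f + β_P × MRP = 0.84% + 1.4273 × 9.20% = 13.97%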